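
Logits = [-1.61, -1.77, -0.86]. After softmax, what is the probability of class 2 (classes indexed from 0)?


Exponentials: e^-1.61=0.1999, e^-1.77=0.1703, e^-0.86=0.4232
Sum = 0.7934
Softmax = [0.2519, 0.2147, 0.5334]
p[2] = 0.4232/0.7934 = 0.5334

0.5334


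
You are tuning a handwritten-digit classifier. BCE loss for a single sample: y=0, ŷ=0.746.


BCE = -[y·ln(p) + (1-y)·ln(1-p)]
= -0 - 1·ln(1-0.746)
= -ln(0.254) = 1.3704

1.3704


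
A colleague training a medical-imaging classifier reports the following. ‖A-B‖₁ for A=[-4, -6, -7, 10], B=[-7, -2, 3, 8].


d = |-4+ 7| + |-6+ 2| + |-7-3| + |10-8|
  = 3 + 4 + 10 + 2
  = 19

19


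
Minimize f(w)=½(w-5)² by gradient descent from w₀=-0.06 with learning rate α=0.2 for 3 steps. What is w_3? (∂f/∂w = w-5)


step 1: grad = -0.06-5 = -5.06; w = -0.06 - 0.2·(-5.06) = 0.952
step 2: grad = 0.952-5 = -4.048; w = 0.952 - 0.2·(-4.048) = 1.7616
step 3: grad = 1.7616-5 = -3.2384; w = 1.7616 - 0.2·(-3.2384) = 2.40928

2.40928


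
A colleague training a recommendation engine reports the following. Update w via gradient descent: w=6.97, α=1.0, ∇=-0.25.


w_new = w - α·∇
= 6.97 - 1.0·-0.25
= 6.97 + 0.25
= 7.22

7.22


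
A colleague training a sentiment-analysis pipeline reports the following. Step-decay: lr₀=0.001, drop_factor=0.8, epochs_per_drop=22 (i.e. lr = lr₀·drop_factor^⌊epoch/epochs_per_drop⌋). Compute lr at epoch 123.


n_drops = ⌊123/22⌋ = 5
lr = 0.001·0.8^5 = 0.001·0.32768 = 0.00032768

0.00032768


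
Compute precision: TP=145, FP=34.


Precision = TP/(TP+FP)
= 145/(145+34)
= 145/179 = 81.01%

81.01%


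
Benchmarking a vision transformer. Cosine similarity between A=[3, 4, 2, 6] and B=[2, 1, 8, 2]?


A·B = 3·2 + 4·1 + 2·8 + 6·2 = 38
‖A‖ = √65 = 8.0623, ‖B‖ = √73 = 8.544
cos = 38/(√65·√73) = 38/√4745 = 0.5517

0.5517


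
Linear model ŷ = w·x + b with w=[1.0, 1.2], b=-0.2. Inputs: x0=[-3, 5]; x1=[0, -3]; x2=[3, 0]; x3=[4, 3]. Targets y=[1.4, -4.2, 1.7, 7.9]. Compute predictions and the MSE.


ŷ0 = (1.0)·(-3) + (1.2)·(5) - 0.2 = 2.8
ŷ1 = (1.0)·(0) + (1.2)·(-3) - 0.2 = -3.8
ŷ2 = (1.0)·(3) + (1.2)·(0) - 0.2 = 2.8
ŷ3 = (1.0)·(4) + (1.2)·(3) - 0.2 = 7.4
errors² = [1.96, 0.16, 1.21, 0.25]
MSE = 3.5800/4 = 0.895

0.895


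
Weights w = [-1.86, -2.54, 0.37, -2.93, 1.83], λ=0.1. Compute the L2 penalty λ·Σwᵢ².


‖w‖₂² = (-1.86)² + (-2.54)² + (0.37)² + (-2.93)² + (1.83)²
     = 3.4596 + 6.4516 + 0.1369 + 8.5849 + 3.3489
     = 21.9819
λ·‖w‖₂² = 0.1·21.9819 = 2.19819

2.19819


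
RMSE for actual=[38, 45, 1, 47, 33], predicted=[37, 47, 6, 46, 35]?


MSE = 35/5 = 7
RMSE = √(35/5) = 2.6458

2.6458


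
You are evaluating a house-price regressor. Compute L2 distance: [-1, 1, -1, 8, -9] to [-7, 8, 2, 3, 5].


d = √((-1+ 7)² + (1-8)² + (-1-2)² + (8-3)² + (-9-5)²)
  = √(36 + 49 + 9 + 25 + 196)
  = √315 = 17.7482

17.7482


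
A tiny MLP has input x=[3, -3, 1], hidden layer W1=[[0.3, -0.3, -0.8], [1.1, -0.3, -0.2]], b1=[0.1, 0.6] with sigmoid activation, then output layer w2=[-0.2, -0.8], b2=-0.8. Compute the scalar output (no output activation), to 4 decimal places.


z1[0] = (0.3)·(3) + (-0.3)·(-3) + (-0.8)·(1) + 0.1 = 1.1
z1[1] = (1.1)·(3) + (-0.3)·(-3) + (-0.2)·(1) + 0.6 = 4.6
h = sigmoid(z1) = [0.7503, 0.99]
output = (-0.2)·(0.7503) + (-0.8)·(0.99) - 0.8 = -1.7421

-1.7421


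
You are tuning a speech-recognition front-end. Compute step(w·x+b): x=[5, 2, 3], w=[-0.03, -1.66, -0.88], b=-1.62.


z = (5)·(-0.03) + (2)·(-1.66) + (3)·(-0.88) - 1.62
  = -7.73
step(z) = 0 (z<0)

0


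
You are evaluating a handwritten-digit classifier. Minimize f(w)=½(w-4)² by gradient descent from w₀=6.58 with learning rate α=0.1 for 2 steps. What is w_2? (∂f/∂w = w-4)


step 1: grad = 6.58-4 = 2.58; w = 6.58 - 0.1·(2.58) = 6.322
step 2: grad = 6.322-4 = 2.322; w = 6.322 - 0.1·(2.322) = 6.0898

6.0898


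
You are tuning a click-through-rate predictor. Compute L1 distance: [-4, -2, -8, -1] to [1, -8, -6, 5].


d = |-4-1| + |-2+ 8| + |-8+ 6| + |-1-5|
  = 5 + 6 + 2 + 6
  = 19

19


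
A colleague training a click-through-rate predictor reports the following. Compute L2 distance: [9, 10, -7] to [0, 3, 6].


d = √((9-0)² + (10-3)² + (-7-6)²)
  = √(81 + 49 + 169)
  = √299 = 17.2916

17.2916


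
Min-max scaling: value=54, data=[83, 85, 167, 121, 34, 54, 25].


min=25, max=167
(54-25)/(167-25) = 29/142 = 0.2042

0.2042


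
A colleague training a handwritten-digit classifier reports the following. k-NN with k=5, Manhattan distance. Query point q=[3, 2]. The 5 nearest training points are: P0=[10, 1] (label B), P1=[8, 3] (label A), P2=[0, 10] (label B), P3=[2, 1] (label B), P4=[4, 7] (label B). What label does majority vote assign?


d(q,P0) = 8  (label B)
d(q,P1) = 6  (label A)
d(q,P2) = 11  (label B)
d(q,P3) = 2  (label B)
d(q,P4) = 6  (label B)
Votes: A=1, B=4
Majority → B

B


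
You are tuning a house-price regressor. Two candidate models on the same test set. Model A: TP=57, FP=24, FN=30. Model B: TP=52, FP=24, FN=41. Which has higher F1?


Model A: P=57/81=0.7037, R=57/87=0.6552, F1=2PR/(P+R)=2TP/(2TP+FP+FN)=114/168=0.6786
Model B: P=52/76=0.6842, R=52/93=0.5591, F1=2PR/(P+R)=2TP/(2TP+FP+FN)=104/169=0.6154
0.6786 > 0.6154 → Model A

Model A


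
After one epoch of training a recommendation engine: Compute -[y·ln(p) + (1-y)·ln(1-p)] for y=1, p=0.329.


BCE = -[y·ln(p) + (1-y)·ln(1-p)]
= -1·ln(0.329) - 0
= -ln(0.329) = 1.1117

1.1117


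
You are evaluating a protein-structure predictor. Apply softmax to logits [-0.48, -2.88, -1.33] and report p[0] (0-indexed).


Exponentials: e^-0.48=0.6188, e^-2.88=0.0561, e^-1.33=0.2645
Sum = 0.9394
Softmax = [0.6587, 0.0598, 0.2815]
p[0] = 0.6188/0.9394 = 0.6587

0.6587


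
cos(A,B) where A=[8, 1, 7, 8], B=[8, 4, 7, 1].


A·B = 8·8 + 1·4 + 7·7 + 8·1 = 125
‖A‖ = √178 = 13.3417, ‖B‖ = √130 = 11.4018
cos = 125/(√178·√130) = 125/√23140 = 0.8217

0.8217


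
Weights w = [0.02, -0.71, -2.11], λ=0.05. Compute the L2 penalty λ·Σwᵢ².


‖w‖₂² = (0.02)² + (-0.71)² + (-2.11)²
     = 0.0004 + 0.5041 + 4.4521
     = 4.9566
λ·‖w‖₂² = 0.05·4.9566 = 0.24783

0.24783


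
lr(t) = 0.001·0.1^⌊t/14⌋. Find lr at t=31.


n_drops = ⌊31/14⌋ = 2
lr = 0.001·0.1^2 = 0.001·0.01 = 0.00001

0.00001


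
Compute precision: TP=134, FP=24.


Precision = TP/(TP+FP)
= 134/(134+24)
= 134/158 = 84.81%

84.81%


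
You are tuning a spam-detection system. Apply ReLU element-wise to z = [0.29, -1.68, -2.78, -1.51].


ReLU(0.29) = max(0, 0.29) = 0.29
ReLU(-1.68) = max(0, -1.68) = 0.0
ReLU(-2.78) = max(0, -2.78) = 0.0
ReLU(-1.51) = max(0, -1.51) = 0.0
result = [0.29, 0.0, 0.0, 0.0]

[0.29, 0.0, 0.0, 0.0]


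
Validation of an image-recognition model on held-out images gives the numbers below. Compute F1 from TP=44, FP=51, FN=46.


Precision = 44/95 = 0.4632
Recall = 44/90 = 0.4889
F1 = 2·P·R/(P+R) = 2·TP/(2·TP+FP+FN) = 88/(88+51+46) = 88/185 = 0.4757

0.4757


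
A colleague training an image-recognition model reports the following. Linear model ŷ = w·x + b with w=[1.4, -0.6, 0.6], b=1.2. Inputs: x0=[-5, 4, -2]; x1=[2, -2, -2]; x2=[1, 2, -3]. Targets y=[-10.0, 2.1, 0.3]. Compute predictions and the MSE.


ŷ0 = (1.4)·(-5) + (-0.6)·(4) + (0.6)·(-2) + 1.2 = -9.4
ŷ1 = (1.4)·(2) + (-0.6)·(-2) + (0.6)·(-2) + 1.2 = 4.0
ŷ2 = (1.4)·(1) + (-0.6)·(2) + (0.6)·(-3) + 1.2 = -0.4
errors² = [0.36, 3.61, 0.49]
MSE = 4.4600/3 = 1.4867

1.4867


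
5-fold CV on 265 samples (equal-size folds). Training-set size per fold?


Fold size = 265/5 = 53
Training per fold = 265 - 53 = 212

212


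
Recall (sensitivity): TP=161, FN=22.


Recall = TP/(TP+FN)
= 161/(161+22)
= 161/183 = 87.98%

87.98%


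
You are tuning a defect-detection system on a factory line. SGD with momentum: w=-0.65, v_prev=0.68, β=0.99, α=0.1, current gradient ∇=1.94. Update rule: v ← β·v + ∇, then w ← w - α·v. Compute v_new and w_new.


v_new = 0.99·0.68 + 1.94 = 0.6732 + 1.94 = 2.6132
w_new = -0.65 - 0.1·2.6132 = -0.65 - 0.26132 = -0.91132

v_new=2.6132, w_new=-0.91132


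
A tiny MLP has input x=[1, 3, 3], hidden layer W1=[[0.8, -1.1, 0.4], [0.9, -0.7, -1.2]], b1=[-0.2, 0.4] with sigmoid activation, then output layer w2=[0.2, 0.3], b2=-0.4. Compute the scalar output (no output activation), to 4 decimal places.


z1[0] = (0.8)·(1) + (-1.1)·(3) + (0.4)·(3) - 0.2 = -1.5
z1[1] = (0.9)·(1) + (-0.7)·(3) + (-1.2)·(3) + 0.4 = -4.4
h = sigmoid(z1) = [0.1824, 0.0121]
output = (0.2)·(0.1824) + (0.3)·(0.0121) - 0.4 = -0.3599

-0.3599


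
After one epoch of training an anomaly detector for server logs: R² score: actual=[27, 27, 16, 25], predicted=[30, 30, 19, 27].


ȳ = 23.75
SS_res = Σ(y-ŷ)² = 31
SS_tot = Σ(y-ȳ)² = 82.75
R² = 1 - SS_res/SS_tot = 1 - 0.3746 = 0.6254

0.6254


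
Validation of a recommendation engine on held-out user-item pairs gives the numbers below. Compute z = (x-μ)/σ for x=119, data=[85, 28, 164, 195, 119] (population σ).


μ = 118.2, σ = 58.7108
z = (119 - 118.2)/58.7108 = 0.0136

0.0136


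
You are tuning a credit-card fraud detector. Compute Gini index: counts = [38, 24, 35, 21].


Probabilities: [38/118, 24/118, 35/118, 21/118] ≈ [0.322, 0.2034, 0.2966, 0.178]
Σpᵢ² = (1444 + 576 + 1225 + 441)/118² = 3686/13924
Gini = 1 - Σpᵢ² = 1 - 3686/13924 = 0.7353

0.7353


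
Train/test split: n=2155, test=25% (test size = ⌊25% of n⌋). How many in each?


Test = ⌊2155·25/100⌋ = 538
Train = 2155 - 538 = 1617

Train: 1617, Test: 538


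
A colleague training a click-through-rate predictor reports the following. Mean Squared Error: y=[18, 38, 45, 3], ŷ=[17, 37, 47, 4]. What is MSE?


Squared errors: (18-17)²=1, (38-37)²=1, (45-47)²=4, (3-4)²=1
Sum = 7
MSE = 7/4 = 7/4

7/4


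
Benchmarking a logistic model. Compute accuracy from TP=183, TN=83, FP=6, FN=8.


Accuracy = (TP+TN)/(TP+TN+FP+FN)
= (183+83)/(280)
= 266/280 = 95.0%

95.0%


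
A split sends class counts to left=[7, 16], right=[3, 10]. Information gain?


Parent = [10, 26], H_parent = 0.8524
H_left = 0.8865 (n=23), H_right = 0.7793 (n=13)
H_children = (23/36)·0.8865 + (13/36)·0.7793 = 0.8478
IG = 0.8524 - 0.8478 = 0.0046

0.0046


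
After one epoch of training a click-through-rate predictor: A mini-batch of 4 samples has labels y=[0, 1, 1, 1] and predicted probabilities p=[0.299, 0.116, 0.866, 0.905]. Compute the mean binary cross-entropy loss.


L[0] = -ln(1-0.299) = -ln(0.701) = 0.3552
L[1] = -ln(0.116) = 2.1542
L[2] = -ln(0.866) = 0.1439
L[3] = -ln(0.905) = 0.0998
mean = (0.3552 + 2.1542 + 0.1439 + 0.0998)/4 = 0.6883

0.6883


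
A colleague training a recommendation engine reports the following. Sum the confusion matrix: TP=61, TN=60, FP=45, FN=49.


Total = TP + TN + FP + FN
= 61 + 60 + 45 + 49
= 215
(Predicted positive: 106, predicted negative: 109)

215


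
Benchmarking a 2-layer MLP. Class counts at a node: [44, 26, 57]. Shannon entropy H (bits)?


Probabilities: [44/127, 26/127, 57/127] ≈ [0.3465, 0.2047, 0.4488]
H = -((44/127)·log₂(44/127) + (26/127)·log₂(26/127) + (57/127)·log₂(57/127))
  = 1.517 bits

1.517 bits


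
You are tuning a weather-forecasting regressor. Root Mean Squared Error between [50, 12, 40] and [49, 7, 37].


MSE = 35/3 = 11.6667
RMSE = √(35/3) = 3.4157

3.4157


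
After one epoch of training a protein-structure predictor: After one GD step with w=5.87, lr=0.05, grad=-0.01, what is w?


w_new = w - α·∇
= 5.87 - 0.05·-0.01
= 5.87 + 0.0005
= 5.8705

5.8705


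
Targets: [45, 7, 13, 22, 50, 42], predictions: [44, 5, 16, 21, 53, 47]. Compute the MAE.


Absolute errors: |45-44|=1, |7-5|=2, |13-16|=3, |22-21|=1, |50-53|=3, |42-47|=5
Sum = 15
MAE = 15/6 = 5/2

5/2


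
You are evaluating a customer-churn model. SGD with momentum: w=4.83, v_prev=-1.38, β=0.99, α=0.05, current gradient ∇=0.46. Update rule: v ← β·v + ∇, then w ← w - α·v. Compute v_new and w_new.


v_new = 0.99·-1.38 + 0.46 = -1.3662 + 0.46 = -0.9062
w_new = 4.83 - 0.05·-0.9062 = 4.83 + 0.04531 = 4.87531

v_new=-0.9062, w_new=4.87531


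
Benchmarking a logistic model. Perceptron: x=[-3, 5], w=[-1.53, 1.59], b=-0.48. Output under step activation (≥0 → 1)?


z = (-3)·(-1.53) + (5)·(1.59) - 0.48
  = 12.06
step(z) = 1 (z≥0)

1


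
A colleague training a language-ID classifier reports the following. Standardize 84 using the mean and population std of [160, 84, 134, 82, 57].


μ = 103.4, σ = 37.755
z = (84 - 103.4)/37.755 = -0.5138

-0.5138


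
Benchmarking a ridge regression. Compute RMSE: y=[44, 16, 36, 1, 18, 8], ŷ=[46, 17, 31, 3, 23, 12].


MSE = 75/6 = 12.5
RMSE = √(75/6) = 3.5355

3.5355


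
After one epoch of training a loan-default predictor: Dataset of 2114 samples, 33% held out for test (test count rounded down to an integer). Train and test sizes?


Test = ⌊2114·33/100⌋ = 697
Train = 2114 - 697 = 1417

Train: 1417, Test: 697


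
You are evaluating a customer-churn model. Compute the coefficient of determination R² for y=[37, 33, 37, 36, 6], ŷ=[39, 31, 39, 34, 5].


ȳ = 29.8
SS_res = Σ(y-ŷ)² = 17
SS_tot = Σ(y-ȳ)² = 718.8
R² = 1 - SS_res/SS_tot = 1 - 0.0237 = 0.9763

0.9763


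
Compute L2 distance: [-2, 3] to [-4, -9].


d = √((-2+ 4)² + (3+ 9)²)
  = √(4 + 144)
  = √148 = 12.1655

12.1655


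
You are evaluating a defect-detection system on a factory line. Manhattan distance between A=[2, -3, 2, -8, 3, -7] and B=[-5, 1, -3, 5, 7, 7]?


d = |2+ 5| + |-3-1| + |2+ 3| + |-8-5| + |3-7| + |-7-7|
  = 7 + 4 + 5 + 13 + 4 + 14
  = 47

47


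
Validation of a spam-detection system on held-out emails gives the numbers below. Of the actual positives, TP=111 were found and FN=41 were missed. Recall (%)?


Recall = TP/(TP+FN)
= 111/(111+41)
= 111/152 = 73.03%

73.03%


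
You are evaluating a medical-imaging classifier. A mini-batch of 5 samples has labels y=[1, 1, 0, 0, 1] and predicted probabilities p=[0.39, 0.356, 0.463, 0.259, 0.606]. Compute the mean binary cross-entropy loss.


L[0] = -ln(0.39) = 0.9416
L[1] = -ln(0.356) = 1.0328
L[2] = -ln(1-0.463) = -ln(0.537) = 0.6218
L[3] = -ln(1-0.259) = -ln(0.741) = 0.2998
L[4] = -ln(0.606) = 0.5009
mean = (0.9416 + 1.0328 + 0.6218 + 0.2998 + 0.5009)/5 = 0.6794

0.6794


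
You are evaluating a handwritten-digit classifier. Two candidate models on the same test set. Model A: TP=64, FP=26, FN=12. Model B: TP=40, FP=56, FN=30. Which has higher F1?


Model A: P=64/90=0.7111, R=64/76=0.8421, F1=2PR/(P+R)=2TP/(2TP+FP+FN)=128/166=0.7711
Model B: P=40/96=0.4167, R=40/70=0.5714, F1=2PR/(P+R)=2TP/(2TP+FP+FN)=80/166=0.4819
0.7711 > 0.4819 → Model A

Model A


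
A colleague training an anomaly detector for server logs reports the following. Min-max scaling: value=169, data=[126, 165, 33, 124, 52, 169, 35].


min=33, max=169
(169-33)/(169-33) = 136/136 = 1.0

1.0


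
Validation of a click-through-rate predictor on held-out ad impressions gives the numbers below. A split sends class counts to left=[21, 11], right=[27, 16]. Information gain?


Parent = [48, 27], H_parent = 0.9427
H_left = 0.9284 (n=32), H_right = 0.9523 (n=43)
H_children = (32/75)·0.9284 + (43/75)·0.9523 = 0.9421
IG = 0.9427 - 0.9421 = 0.0006

0.0006


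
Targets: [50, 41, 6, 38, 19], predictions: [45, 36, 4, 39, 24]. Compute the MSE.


Squared errors: (50-45)²=25, (41-36)²=25, (6-4)²=4, (38-39)²=1, (19-24)²=25
Sum = 80
MSE = 80/5 = 16

16


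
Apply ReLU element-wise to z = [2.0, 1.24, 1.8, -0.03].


ReLU(2.0) = max(0, 2.0) = 2.0
ReLU(1.24) = max(0, 1.24) = 1.24
ReLU(1.8) = max(0, 1.8) = 1.8
ReLU(-0.03) = max(0, -0.03) = 0.0
result = [2.0, 1.24, 1.8, 0.0]

[2.0, 1.24, 1.8, 0.0]


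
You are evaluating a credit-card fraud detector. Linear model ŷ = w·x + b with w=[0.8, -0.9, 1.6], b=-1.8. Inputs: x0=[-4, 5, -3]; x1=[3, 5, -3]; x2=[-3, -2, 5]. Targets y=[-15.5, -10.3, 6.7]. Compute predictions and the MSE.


ŷ0 = (0.8)·(-4) + (-0.9)·(5) + (1.6)·(-3) - 1.8 = -14.3
ŷ1 = (0.8)·(3) + (-0.9)·(5) + (1.6)·(-3) - 1.8 = -8.7
ŷ2 = (0.8)·(-3) + (-0.9)·(-2) + (1.6)·(5) - 1.8 = 5.6
errors² = [1.44, 2.56, 1.21]
MSE = 5.2100/3 = 1.7367

1.7367


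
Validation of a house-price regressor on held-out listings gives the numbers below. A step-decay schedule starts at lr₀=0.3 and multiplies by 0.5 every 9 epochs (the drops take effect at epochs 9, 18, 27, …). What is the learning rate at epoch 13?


n_drops = ⌊13/9⌋ = 1
lr = 0.3·0.5^1 = 0.3·0.5 = 0.15

0.15


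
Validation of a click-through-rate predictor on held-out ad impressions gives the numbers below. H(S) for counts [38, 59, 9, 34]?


Probabilities: [38/140, 59/140, 9/140, 34/140] ≈ [0.2714, 0.4214, 0.0643, 0.2429]
H = -((38/140)·log₂(38/140) + (59/140)·log₂(59/140) + (9/140)·log₂(9/140) + (34/140)·log₂(34/140))
  = 1.7864 bits

1.7864 bits


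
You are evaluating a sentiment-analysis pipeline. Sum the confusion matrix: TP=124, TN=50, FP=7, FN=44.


Total = TP + TN + FP + FN
= 124 + 50 + 7 + 44
= 225
(Predicted positive: 131, predicted negative: 94)

225


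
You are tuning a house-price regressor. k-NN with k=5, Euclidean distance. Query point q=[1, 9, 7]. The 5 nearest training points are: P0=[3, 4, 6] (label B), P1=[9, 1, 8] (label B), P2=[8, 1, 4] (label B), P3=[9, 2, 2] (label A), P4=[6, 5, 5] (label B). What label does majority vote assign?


d(q,P0) = 5.4772  (label B)
d(q,P1) = 11.3578  (label B)
d(q,P2) = 11.0454  (label B)
d(q,P3) = 11.7473  (label A)
d(q,P4) = 6.7082  (label B)
Votes: A=1, B=4
Majority → B

B


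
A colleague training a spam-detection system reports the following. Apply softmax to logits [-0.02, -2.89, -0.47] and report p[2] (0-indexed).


Exponentials: e^-0.02=0.9802, e^-2.89=0.0556, e^-0.47=0.625
Sum = 1.6608
Softmax = [0.5902, 0.0335, 0.3763]
p[2] = 0.625/1.6608 = 0.3763

0.3763


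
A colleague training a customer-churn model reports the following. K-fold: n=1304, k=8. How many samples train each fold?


Fold size = 1304/8 = 163
Training per fold = 1304 - 163 = 1141

1141


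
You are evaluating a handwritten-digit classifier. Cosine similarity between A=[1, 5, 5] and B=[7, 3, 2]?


A·B = 1·7 + 5·3 + 5·2 = 32
‖A‖ = √51 = 7.1414, ‖B‖ = √62 = 7.874
cos = 32/(√51·√62) = 32/√3162 = 0.5691

0.5691


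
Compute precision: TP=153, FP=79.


Precision = TP/(TP+FP)
= 153/(153+79)
= 153/232 = 65.95%

65.95%


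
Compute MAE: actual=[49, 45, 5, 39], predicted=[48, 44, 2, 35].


Absolute errors: |49-48|=1, |45-44|=1, |5-2|=3, |39-35|=4
Sum = 9
MAE = 9/4 = 9/4

9/4


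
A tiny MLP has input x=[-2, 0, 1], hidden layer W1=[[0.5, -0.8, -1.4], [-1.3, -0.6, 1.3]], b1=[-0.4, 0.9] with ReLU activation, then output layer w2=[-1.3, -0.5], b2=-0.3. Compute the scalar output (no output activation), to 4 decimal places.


z1[0] = (0.5)·(-2) + (-0.8)·(0) + (-1.4)·(1) - 0.4 = -2.8
z1[1] = (-1.3)·(-2) + (-0.6)·(0) + (1.3)·(1) + 0.9 = 4.8
h = ReLU(z1) = [0.0, 4.8]
output = (-1.3)·(0.0) + (-0.5)·(4.8) - 0.3 = -2.7

-2.7


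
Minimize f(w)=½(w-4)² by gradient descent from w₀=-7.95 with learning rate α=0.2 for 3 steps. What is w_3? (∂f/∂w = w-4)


step 1: grad = -7.95-4 = -11.95; w = -7.95 - 0.2·(-11.95) = -5.56
step 2: grad = -5.56-4 = -9.56; w = -5.56 - 0.2·(-9.56) = -3.648
step 3: grad = -3.648-4 = -7.648; w = -3.648 - 0.2·(-7.648) = -2.1184

-2.1184


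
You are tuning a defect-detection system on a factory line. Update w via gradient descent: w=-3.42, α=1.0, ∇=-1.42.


w_new = w - α·∇
= -3.42 - 1.0·-1.42
= -3.42 + 1.42
= -2

-2


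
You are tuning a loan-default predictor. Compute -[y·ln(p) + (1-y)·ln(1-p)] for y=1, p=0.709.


BCE = -[y·ln(p) + (1-y)·ln(1-p)]
= -1·ln(0.709) - 0
= -ln(0.709) = 0.3439

0.3439


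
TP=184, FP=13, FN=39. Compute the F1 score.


Precision = 184/197 = 0.934
Recall = 184/223 = 0.8251
F1 = 2·P·R/(P+R) = 2·TP/(2·TP+FP+FN) = 368/(368+13+39) = 368/420 = 0.8762

0.8762


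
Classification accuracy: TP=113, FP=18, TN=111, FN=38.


Accuracy = (TP+TN)/(TP+TN+FP+FN)
= (113+111)/(280)
= 224/280 = 80.0%

80.0%


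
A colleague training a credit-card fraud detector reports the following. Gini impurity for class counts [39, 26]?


Probabilities: [39/65, 26/65] ≈ [0.6, 0.4]
Σpᵢ² = (1521 + 676)/65² = 2197/4225
Gini = 1 - Σpᵢ² = 1 - 2197/4225 = 0.48

0.48


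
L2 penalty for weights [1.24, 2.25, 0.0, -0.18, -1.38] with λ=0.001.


‖w‖₂² = (1.24)² + (2.25)² + (0.0)² + (-0.18)² + (-1.38)²
     = 1.5376 + 5.0625 + 0 + 0.0324 + 1.9044
     = 8.5369
λ·‖w‖₂² = 0.001·8.5369 = 0.008537

0.008537


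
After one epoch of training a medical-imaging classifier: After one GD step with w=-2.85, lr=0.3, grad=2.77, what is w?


w_new = w - α·∇
= -2.85 - 0.3·2.77
= -2.85 - 0.831
= -3.681

-3.681


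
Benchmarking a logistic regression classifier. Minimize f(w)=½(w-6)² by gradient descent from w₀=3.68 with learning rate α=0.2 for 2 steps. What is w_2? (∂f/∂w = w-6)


step 1: grad = 3.68-6 = -2.32; w = 3.68 - 0.2·(-2.32) = 4.144
step 2: grad = 4.144-6 = -1.856; w = 4.144 - 0.2·(-1.856) = 4.5152

4.5152


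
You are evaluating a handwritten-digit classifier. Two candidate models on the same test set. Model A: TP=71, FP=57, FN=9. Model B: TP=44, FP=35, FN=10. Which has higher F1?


Model A: P=71/128=0.5547, R=71/80=0.8875, F1=2PR/(P+R)=2TP/(2TP+FP+FN)=142/208=0.6827
Model B: P=44/79=0.557, R=44/54=0.8148, F1=2PR/(P+R)=2TP/(2TP+FP+FN)=88/133=0.6617
0.6827 > 0.6617 → Model A

Model A


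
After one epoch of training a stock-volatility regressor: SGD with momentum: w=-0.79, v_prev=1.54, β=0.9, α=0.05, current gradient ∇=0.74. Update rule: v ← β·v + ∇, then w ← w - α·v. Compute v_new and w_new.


v_new = 0.9·1.54 + 0.74 = 1.386 + 0.74 = 2.126
w_new = -0.79 - 0.05·2.126 = -0.79 - 0.1063 = -0.8963

v_new=2.126, w_new=-0.8963


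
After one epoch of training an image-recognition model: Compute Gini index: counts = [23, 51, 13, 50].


Probabilities: [23/137, 51/137, 13/137, 50/137] ≈ [0.1679, 0.3723, 0.0949, 0.365]
Σpᵢ² = (529 + 2601 + 169 + 2500)/137² = 5799/18769
Gini = 1 - Σpᵢ² = 1 - 5799/18769 = 0.691

0.691


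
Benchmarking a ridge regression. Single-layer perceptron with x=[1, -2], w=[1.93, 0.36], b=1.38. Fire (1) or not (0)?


z = (1)·(1.93) + (-2)·(0.36) + 1.38
  = 2.59
step(z) = 1 (z≥0)

1


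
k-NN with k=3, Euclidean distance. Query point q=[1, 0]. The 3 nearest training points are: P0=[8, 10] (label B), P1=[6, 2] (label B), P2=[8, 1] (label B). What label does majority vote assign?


d(q,P0) = 12.2066  (label B)
d(q,P1) = 5.3852  (label B)
d(q,P2) = 7.0711  (label B)
Votes: A=0, B=3
Majority → B

B


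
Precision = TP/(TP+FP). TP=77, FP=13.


Precision = TP/(TP+FP)
= 77/(77+13)
= 77/90 = 85.56%

85.56%


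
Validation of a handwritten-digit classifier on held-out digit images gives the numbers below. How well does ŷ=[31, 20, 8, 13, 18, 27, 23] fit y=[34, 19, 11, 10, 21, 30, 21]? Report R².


ȳ = 20.8571
SS_res = Σ(y-ŷ)² = 50
SS_tot = Σ(y-ȳ)² = 474.86
R² = 1 - SS_res/SS_tot = 1 - 0.1053 = 0.8947

0.8947


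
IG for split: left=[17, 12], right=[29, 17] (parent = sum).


Parent = [46, 29], H_parent = 0.9626
H_left = 0.9784 (n=29), H_right = 0.9503 (n=46)
H_children = (29/75)·0.9784 + (46/75)·0.9503 = 0.9612
IG = 0.9626 - 0.9612 = 0.0014

0.0014


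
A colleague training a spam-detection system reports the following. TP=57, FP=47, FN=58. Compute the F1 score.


Precision = 57/104 = 0.5481
Recall = 57/115 = 0.4957
F1 = 2·P·R/(P+R) = 2·TP/(2·TP+FP+FN) = 114/(114+47+58) = 114/219 = 0.5205

0.5205


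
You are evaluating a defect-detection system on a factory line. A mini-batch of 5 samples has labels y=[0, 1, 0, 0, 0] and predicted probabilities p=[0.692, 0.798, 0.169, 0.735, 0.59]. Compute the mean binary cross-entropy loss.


L[0] = -ln(1-0.692) = -ln(0.308) = 1.1777
L[1] = -ln(0.798) = 0.2256
L[2] = -ln(1-0.169) = -ln(0.831) = 0.1851
L[3] = -ln(1-0.735) = -ln(0.265) = 1.328
L[4] = -ln(1-0.59) = -ln(0.41) = 0.8916
mean = (1.1777 + 0.2256 + 0.1851 + 1.328 + 0.8916)/5 = 0.7616

0.7616


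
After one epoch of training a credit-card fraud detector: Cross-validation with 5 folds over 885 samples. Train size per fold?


Fold size = 885/5 = 177
Training per fold = 885 - 177 = 708

708


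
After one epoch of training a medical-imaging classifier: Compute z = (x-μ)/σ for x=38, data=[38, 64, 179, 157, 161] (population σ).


μ = 119.8, σ = 57.2552
z = (38 - 119.8)/57.2552 = -1.4287

-1.4287


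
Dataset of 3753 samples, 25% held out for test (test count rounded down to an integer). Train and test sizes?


Test = ⌊3753·25/100⌋ = 938
Train = 3753 - 938 = 2815

Train: 2815, Test: 938


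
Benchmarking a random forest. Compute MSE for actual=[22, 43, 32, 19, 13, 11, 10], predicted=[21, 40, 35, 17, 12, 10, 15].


Squared errors: (22-21)²=1, (43-40)²=9, (32-35)²=9, (19-17)²=4, (13-12)²=1, (11-10)²=1, (10-15)²=25
Sum = 50
MSE = 50/7 = 50/7

50/7


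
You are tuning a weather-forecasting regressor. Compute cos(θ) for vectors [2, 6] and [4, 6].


A·B = 2·4 + 6·6 = 44
‖A‖ = √40 = 6.3246, ‖B‖ = √52 = 7.2111
cos = 44/(√40·√52) = 44/√2080 = 0.9648

0.9648


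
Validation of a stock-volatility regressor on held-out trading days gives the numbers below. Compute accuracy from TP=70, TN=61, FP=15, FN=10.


Accuracy = (TP+TN)/(TP+TN+FP+FN)
= (70+61)/(156)
= 131/156 = 83.97%

83.97%


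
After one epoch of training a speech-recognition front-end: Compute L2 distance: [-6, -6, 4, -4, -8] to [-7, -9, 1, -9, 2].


d = √((-6+ 7)² + (-6+ 9)² + (4-1)² + (-4+ 9)² + (-8-2)²)
  = √(1 + 9 + 9 + 25 + 100)
  = √144 = 12.0

12.0


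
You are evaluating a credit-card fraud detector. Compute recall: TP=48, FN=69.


Recall = TP/(TP+FN)
= 48/(48+69)
= 48/117 = 41.03%

41.03%


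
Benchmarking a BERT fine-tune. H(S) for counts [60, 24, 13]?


Probabilities: [60/97, 24/97, 13/97] ≈ [0.6186, 0.2474, 0.134]
H = -((60/97)·log₂(60/97) + (24/97)·log₂(24/97) + (13/97)·log₂(13/97))
  = 1.3158 bits

1.3158 bits


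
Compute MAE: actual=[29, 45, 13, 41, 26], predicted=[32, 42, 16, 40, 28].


Absolute errors: |29-32|=3, |45-42|=3, |13-16|=3, |41-40|=1, |26-28|=2
Sum = 12
MAE = 12/5 = 12/5

12/5


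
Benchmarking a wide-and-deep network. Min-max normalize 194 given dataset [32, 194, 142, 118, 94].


min=32, max=194
(194-32)/(194-32) = 162/162 = 1.0

1.0


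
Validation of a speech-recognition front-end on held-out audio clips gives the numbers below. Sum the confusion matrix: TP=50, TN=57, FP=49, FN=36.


Total = TP + TN + FP + FN
= 50 + 57 + 49 + 36
= 192
(Predicted positive: 99, predicted negative: 93)

192


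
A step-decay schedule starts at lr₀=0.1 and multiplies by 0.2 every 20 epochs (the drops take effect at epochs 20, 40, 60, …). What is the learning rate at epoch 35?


n_drops = ⌊35/20⌋ = 1
lr = 0.1·0.2^1 = 0.1·0.2 = 0.02

0.02


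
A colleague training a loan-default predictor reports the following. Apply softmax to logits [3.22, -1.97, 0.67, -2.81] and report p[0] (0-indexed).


Exponentials: e^3.22=25.0281, e^-1.97=0.1395, e^0.67=1.9542, e^-2.81=0.0602
Sum = 27.182
Softmax = [0.9208, 0.0051, 0.0719, 0.0022]
p[0] = 25.0281/27.182 = 0.9208

0.9208


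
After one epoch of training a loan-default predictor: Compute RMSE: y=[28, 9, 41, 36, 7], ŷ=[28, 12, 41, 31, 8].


MSE = 35/5 = 7
RMSE = √(35/5) = 2.6458

2.6458


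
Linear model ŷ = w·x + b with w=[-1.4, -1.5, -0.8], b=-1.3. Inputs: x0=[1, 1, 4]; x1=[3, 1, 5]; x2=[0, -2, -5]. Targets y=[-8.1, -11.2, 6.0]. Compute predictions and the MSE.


ŷ0 = (-1.4)·(1) + (-1.5)·(1) + (-0.8)·(4) - 1.3 = -7.4
ŷ1 = (-1.4)·(3) + (-1.5)·(1) + (-0.8)·(5) - 1.3 = -11.0
ŷ2 = (-1.4)·(0) + (-1.5)·(-2) + (-0.8)·(-5) - 1.3 = 5.7
errors² = [0.49, 0.04, 0.09]
MSE = 0.6200/3 = 0.2067

0.2067


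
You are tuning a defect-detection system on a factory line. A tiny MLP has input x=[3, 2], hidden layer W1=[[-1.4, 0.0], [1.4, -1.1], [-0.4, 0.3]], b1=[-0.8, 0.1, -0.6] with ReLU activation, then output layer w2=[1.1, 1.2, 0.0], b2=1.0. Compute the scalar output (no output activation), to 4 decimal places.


z1[0] = (-1.4)·(3) + (0.0)·(2) - 0.8 = -5.0
z1[1] = (1.4)·(3) + (-1.1)·(2) + 0.1 = 2.1
z1[2] = (-0.4)·(3) + (0.3)·(2) - 0.6 = -1.2
h = ReLU(z1) = [0.0, 2.1, 0.0]
output = (1.1)·(0.0) + (1.2)·(2.1) + (0.0)·(0.0) + 1.0 = 3.52

3.52


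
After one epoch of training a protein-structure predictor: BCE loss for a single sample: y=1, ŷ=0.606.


BCE = -[y·ln(p) + (1-y)·ln(1-p)]
= -1·ln(0.606) - 0
= -ln(0.606) = 0.5009

0.5009


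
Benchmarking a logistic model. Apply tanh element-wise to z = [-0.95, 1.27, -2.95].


tanh(-0.95) = -0.7398
tanh(1.27) = 0.8538
tanh(-2.95) = -0.9945
result = [-0.7398, 0.8538, -0.9945]

[-0.7398, 0.8538, -0.9945]


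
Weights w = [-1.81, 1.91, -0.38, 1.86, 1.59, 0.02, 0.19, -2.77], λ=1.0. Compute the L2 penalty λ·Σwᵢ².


‖w‖₂² = (-1.81)² + (1.91)² + (-0.38)² + (1.86)² + (1.59)² + (0.02)² + (0.19)² + (-2.77)²
     = 3.2761 + 3.6481 + 0.1444 + 3.4596 + 2.5281 + 0.0004 + 0.0361 + 7.6729
     = 20.7657
λ·‖w‖₂² = 1.0·20.7657 = 20.7657

20.7657


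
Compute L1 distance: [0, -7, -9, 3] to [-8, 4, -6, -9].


d = |0+ 8| + |-7-4| + |-9+ 6| + |3+ 9|
  = 8 + 11 + 3 + 12
  = 34

34


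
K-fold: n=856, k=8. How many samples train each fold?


Fold size = 856/8 = 107
Training per fold = 856 - 107 = 749

749


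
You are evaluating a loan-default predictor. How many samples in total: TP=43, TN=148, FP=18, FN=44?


Total = TP + TN + FP + FN
= 43 + 148 + 18 + 44
= 253
(Predicted positive: 61, predicted negative: 192)

253


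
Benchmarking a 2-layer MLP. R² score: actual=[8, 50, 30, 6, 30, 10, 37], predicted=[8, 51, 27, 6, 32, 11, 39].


ȳ = 24.4286
SS_res = Σ(y-ŷ)² = 19
SS_tot = Σ(y-ȳ)² = 1691.71
R² = 1 - SS_res/SS_tot = 1 - 0.0112 = 0.9888

0.9888


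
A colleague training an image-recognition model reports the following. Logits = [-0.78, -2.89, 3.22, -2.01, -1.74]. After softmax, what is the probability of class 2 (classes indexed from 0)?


Exponentials: e^-0.78=0.4584, e^-2.89=0.0556, e^3.22=25.0281, e^-2.01=0.134, e^-1.74=0.1755
Sum = 25.8516
Softmax = [0.0177, 0.0021, 0.9681, 0.0052, 0.0068]
p[2] = 25.0281/25.8516 = 0.9681

0.9681


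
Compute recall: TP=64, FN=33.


Recall = TP/(TP+FN)
= 64/(64+33)
= 64/97 = 65.98%

65.98%


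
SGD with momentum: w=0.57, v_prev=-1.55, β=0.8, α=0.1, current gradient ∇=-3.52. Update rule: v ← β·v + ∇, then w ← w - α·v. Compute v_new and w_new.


v_new = 0.8·-1.55 - 3.52 = -1.24 - 3.52 = -4.76
w_new = 0.57 - 0.1·-4.76 = 0.57 + 0.476 = 1.046

v_new=-4.76, w_new=1.046


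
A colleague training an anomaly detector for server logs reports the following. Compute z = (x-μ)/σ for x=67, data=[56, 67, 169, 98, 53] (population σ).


μ = 88.6, σ = 43.2416
z = (67 - 88.6)/43.2416 = -0.4995

-0.4995


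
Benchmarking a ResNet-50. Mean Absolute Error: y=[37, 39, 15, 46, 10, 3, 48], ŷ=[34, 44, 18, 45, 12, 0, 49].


Absolute errors: |37-34|=3, |39-44|=5, |15-18|=3, |46-45|=1, |10-12|=2, |3-0|=3, |48-49|=1
Sum = 18
MAE = 18/7 = 18/7

18/7


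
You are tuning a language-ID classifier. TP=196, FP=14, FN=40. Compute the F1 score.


Precision = 196/210 = 0.9333
Recall = 196/236 = 0.8305
F1 = 2·P·R/(P+R) = 2·TP/(2·TP+FP+FN) = 392/(392+14+40) = 392/446 = 0.8789

0.8789


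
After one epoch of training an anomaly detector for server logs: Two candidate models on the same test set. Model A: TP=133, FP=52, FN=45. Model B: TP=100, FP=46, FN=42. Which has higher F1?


Model A: P=133/185=0.7189, R=133/178=0.7472, F1=2PR/(P+R)=2TP/(2TP+FP+FN)=266/363=0.7328
Model B: P=100/146=0.6849, R=100/142=0.7042, F1=2PR/(P+R)=2TP/(2TP+FP+FN)=200/288=0.6944
0.7328 > 0.6944 → Model A

Model A


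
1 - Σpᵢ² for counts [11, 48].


Probabilities: [11/59, 48/59] ≈ [0.1864, 0.8136]
Σpᵢ² = (121 + 2304)/59² = 2425/3481
Gini = 1 - Σpᵢ² = 1 - 2425/3481 = 0.3034

0.3034


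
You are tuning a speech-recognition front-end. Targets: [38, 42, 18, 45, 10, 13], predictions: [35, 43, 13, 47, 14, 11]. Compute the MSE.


Squared errors: (38-35)²=9, (42-43)²=1, (18-13)²=25, (45-47)²=4, (10-14)²=16, (13-11)²=4
Sum = 59
MSE = 59/6 = 59/6

59/6


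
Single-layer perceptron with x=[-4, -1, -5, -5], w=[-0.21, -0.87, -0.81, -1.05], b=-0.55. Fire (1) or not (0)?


z = (-4)·(-0.21) + (-1)·(-0.87) + (-5)·(-0.81) + (-5)·(-1.05) - 0.55
  = 10.46
step(z) = 1 (z≥0)

1


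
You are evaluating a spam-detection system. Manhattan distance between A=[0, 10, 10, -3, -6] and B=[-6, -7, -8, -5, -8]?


d = |0+ 6| + |10+ 7| + |10+ 8| + |-3+ 5| + |-6+ 8|
  = 6 + 17 + 18 + 2 + 2
  = 45

45


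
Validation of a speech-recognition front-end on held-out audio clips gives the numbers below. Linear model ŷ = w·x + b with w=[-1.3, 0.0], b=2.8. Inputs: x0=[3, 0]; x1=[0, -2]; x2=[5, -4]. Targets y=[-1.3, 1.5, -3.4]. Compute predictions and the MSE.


ŷ0 = (-1.3)·(3) + (0.0)·(0) + 2.8 = -1.1
ŷ1 = (-1.3)·(0) + (0.0)·(-2) + 2.8 = 2.8
ŷ2 = (-1.3)·(5) + (0.0)·(-4) + 2.8 = -3.7
errors² = [0.04, 1.69, 0.09]
MSE = 1.8200/3 = 0.6067

0.6067


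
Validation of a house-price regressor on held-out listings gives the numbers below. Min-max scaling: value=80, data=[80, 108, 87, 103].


min=80, max=108
(80-80)/(108-80) = 0/28 = 0.0

0.0


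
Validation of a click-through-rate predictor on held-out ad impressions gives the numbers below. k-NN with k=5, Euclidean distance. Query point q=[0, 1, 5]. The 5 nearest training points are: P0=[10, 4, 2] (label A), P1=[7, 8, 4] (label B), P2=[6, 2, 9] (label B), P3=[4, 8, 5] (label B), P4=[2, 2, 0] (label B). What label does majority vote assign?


d(q,P0) = 10.8628  (label A)
d(q,P1) = 9.9499  (label B)
d(q,P2) = 7.2801  (label B)
d(q,P3) = 8.0623  (label B)
d(q,P4) = 5.4772  (label B)
Votes: A=1, B=4
Majority → B

B


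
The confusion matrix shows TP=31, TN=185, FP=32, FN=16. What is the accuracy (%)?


Accuracy = (TP+TN)/(TP+TN+FP+FN)
= (31+185)/(264)
= 216/264 = 81.82%

81.82%


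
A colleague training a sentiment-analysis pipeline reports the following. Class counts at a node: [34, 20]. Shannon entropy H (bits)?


Probabilities: [34/54, 20/54] ≈ [0.6296, 0.3704]
H = -((34/54)·log₂(34/54) + (20/54)·log₂(20/54))
  = 0.951 bits

0.951 bits


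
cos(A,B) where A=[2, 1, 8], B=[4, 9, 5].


A·B = 2·4 + 1·9 + 8·5 = 57
‖A‖ = √69 = 8.3066, ‖B‖ = √122 = 11.0454
cos = 57/(√69·√122) = 57/√8418 = 0.6213

0.6213


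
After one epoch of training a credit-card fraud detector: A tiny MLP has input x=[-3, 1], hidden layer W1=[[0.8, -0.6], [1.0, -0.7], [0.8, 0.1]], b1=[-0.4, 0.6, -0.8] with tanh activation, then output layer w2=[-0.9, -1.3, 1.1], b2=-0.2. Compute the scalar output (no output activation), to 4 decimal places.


z1[0] = (0.8)·(-3) + (-0.6)·(1) - 0.4 = -3.4
z1[1] = (1.0)·(-3) + (-0.7)·(1) + 0.6 = -3.1
z1[2] = (0.8)·(-3) + (0.1)·(1) - 0.8 = -3.1
h = tanh(z1) = [-0.9978, -0.9959, -0.9959]
output = (-0.9)·(-0.9978) + (-1.3)·(-0.9959) + (1.1)·(-0.9959) - 0.2 = 0.8972

0.8972


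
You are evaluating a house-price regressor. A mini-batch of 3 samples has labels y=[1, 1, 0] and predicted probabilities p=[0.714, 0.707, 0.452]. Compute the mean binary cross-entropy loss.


L[0] = -ln(0.714) = 0.3369
L[1] = -ln(0.707) = 0.3467
L[2] = -ln(1-0.452) = -ln(0.548) = 0.6015
mean = (0.3369 + 0.3467 + 0.6015)/3 = 0.4284

0.4284


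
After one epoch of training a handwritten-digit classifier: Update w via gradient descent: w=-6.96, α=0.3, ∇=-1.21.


w_new = w - α·∇
= -6.96 - 0.3·-1.21
= -6.96 + 0.363
= -6.597

-6.597


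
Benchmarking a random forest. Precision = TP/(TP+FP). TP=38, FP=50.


Precision = TP/(TP+FP)
= 38/(38+50)
= 38/88 = 43.18%

43.18%


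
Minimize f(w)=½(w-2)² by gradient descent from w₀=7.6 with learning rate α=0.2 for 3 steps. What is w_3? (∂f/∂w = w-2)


step 1: grad = 7.6-2 = 5.6; w = 7.6 - 0.2·(5.6) = 6.48
step 2: grad = 6.48-2 = 4.48; w = 6.48 - 0.2·(4.48) = 5.584
step 3: grad = 5.584-2 = 3.584; w = 5.584 - 0.2·(3.584) = 4.8672

4.8672


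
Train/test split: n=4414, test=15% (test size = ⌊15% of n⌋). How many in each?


Test = ⌊4414·15/100⌋ = 662
Train = 4414 - 662 = 3752

Train: 3752, Test: 662


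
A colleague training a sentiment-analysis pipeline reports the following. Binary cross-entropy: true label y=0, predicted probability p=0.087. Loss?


BCE = -[y·ln(p) + (1-y)·ln(1-p)]
= -0 - 1·ln(1-0.087)
= -ln(0.913) = 0.091

0.091


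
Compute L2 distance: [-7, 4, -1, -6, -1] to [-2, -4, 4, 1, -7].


d = √((-7+ 2)² + (4+ 4)² + (-1-4)² + (-6-1)² + (-1+ 7)²)
  = √(25 + 64 + 25 + 49 + 36)
  = √199 = 14.1067

14.1067


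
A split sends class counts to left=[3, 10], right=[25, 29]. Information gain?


Parent = [28, 39], H_parent = 0.9805
H_left = 0.7793 (n=13), H_right = 0.996 (n=54)
H_children = (13/67)·0.7793 + (54/67)·0.996 = 0.954
IG = 0.9805 - 0.954 = 0.0265

0.0265


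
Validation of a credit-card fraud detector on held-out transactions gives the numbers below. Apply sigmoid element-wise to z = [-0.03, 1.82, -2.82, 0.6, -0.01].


σ(-0.03) = 1/(1+e^0.03) = 0.4925
σ(1.82) = 1/(1+e^-1.82) = 0.8606
σ(-2.82) = 1/(1+e^2.82) = 0.0563
σ(0.6) = 1/(1+e^-0.6) = 0.6457
σ(-0.01) = 1/(1+e^0.01) = 0.4975
result = [0.4925, 0.8606, 0.0563, 0.6457, 0.4975]

[0.4925, 0.8606, 0.0563, 0.6457, 0.4975]


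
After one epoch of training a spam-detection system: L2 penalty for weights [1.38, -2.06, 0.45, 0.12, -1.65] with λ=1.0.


‖w‖₂² = (1.38)² + (-2.06)² + (0.45)² + (0.12)² + (-1.65)²
     = 1.9044 + 4.2436 + 0.2025 + 0.0144 + 2.7225
     = 9.0874
λ·‖w‖₂² = 1.0·9.0874 = 9.0874

9.0874


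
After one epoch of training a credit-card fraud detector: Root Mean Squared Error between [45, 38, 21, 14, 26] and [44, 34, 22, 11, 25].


MSE = 28/5 = 5.6
RMSE = √(28/5) = 2.3664

2.3664


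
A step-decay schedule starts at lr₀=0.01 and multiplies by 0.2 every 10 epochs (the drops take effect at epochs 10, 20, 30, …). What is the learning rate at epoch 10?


n_drops = ⌊10/10⌋ = 1
lr = 0.01·0.2^1 = 0.01·0.2 = 0.002

0.002


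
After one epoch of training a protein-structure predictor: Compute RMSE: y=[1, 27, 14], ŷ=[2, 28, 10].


MSE = 18/3 = 6
RMSE = √(18/3) = 2.4495

2.4495


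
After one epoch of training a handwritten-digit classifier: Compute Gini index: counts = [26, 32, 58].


Probabilities: [26/116, 32/116, 58/116] ≈ [0.2241, 0.2759, 0.5]
Σpᵢ² = (676 + 1024 + 3364)/116² = 5064/13456
Gini = 1 - Σpᵢ² = 1 - 5064/13456 = 0.6237

0.6237


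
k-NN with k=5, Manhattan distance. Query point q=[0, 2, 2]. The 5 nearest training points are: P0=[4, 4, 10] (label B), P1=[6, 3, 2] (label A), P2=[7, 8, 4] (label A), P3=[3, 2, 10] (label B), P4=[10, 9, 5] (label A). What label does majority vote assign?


d(q,P0) = 14  (label B)
d(q,P1) = 7  (label A)
d(q,P2) = 15  (label A)
d(q,P3) = 11  (label B)
d(q,P4) = 20  (label A)
Votes: A=3, B=2
Majority → A

A


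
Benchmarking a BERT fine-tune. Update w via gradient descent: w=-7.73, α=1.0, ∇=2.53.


w_new = w - α·∇
= -7.73 - 1.0·2.53
= -7.73 - 2.53
= -10.26

-10.26
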